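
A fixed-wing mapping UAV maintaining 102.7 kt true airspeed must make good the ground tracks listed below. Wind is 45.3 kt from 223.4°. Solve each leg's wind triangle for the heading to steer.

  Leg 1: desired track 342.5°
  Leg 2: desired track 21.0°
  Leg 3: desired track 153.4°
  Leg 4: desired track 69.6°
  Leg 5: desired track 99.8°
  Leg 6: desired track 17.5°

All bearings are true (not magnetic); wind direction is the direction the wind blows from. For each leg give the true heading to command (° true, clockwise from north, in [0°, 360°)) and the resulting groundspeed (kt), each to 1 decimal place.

Leg 1: desired track 342.5°; wind correction -22.7° → command heading 319.8°, groundspeed 116.8 kt
Leg 2: desired track 21.0°; wind correction -9.7° → command heading 11.3°, groundspeed 143.1 kt
Leg 3: desired track 153.4°; wind correction +24.5° → command heading 177.9°, groundspeed 78.0 kt
Leg 4: desired track 69.6°; wind correction +11.2° → command heading 80.8°, groundspeed 141.4 kt
Leg 5: desired track 99.8°; wind correction +21.6° → command heading 121.4°, groundspeed 120.6 kt
Leg 6: desired track 17.5°; wind correction -11.1° → command heading 6.4°, groundspeed 141.5 kt

Leg 1: heading=319.8°, groundspeed=116.8 kt
Leg 2: heading=11.3°, groundspeed=143.1 kt
Leg 3: heading=177.9°, groundspeed=78.0 kt
Leg 4: heading=80.8°, groundspeed=141.4 kt
Leg 5: heading=121.4°, groundspeed=120.6 kt
Leg 6: heading=6.4°, groundspeed=141.5 kt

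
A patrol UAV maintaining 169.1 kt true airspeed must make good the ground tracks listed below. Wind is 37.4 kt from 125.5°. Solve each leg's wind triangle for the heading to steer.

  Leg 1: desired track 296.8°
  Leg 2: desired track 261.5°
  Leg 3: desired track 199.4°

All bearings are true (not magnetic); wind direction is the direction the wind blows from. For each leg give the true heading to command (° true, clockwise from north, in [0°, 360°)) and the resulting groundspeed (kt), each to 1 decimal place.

Leg 1: heading=294.9°, groundspeed=206.0 kt
Leg 2: heading=252.7°, groundspeed=194.0 kt
Leg 3: heading=187.1°, groundspeed=154.9 kt

Leg 1: desired track 296.8°; wind correction -1.9° → command heading 294.9°, groundspeed 206.0 kt
Leg 2: desired track 261.5°; wind correction -8.8° → command heading 252.7°, groundspeed 194.0 kt
Leg 3: desired track 199.4°; wind correction -12.3° → command heading 187.1°, groundspeed 154.9 kt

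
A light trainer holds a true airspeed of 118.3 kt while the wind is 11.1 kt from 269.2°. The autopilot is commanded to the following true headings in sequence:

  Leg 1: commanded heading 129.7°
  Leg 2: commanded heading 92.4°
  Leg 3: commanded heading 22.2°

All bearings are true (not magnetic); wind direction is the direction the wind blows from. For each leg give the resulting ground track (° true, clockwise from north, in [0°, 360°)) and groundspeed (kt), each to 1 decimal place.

Leg 1: track=126.4°, groundspeed=126.9 kt
Leg 2: track=92.1°, groundspeed=129.4 kt
Leg 3: track=27.0°, groundspeed=123.1 kt

Leg 1: heading 129.7°; drift -3.3° → track 126.4°, groundspeed 126.9 kt
Leg 2: heading 92.4°; drift -0.3° → track 92.1°, groundspeed 129.4 kt
Leg 3: heading 22.2°; drift +4.8° → track 27.0°, groundspeed 123.1 kt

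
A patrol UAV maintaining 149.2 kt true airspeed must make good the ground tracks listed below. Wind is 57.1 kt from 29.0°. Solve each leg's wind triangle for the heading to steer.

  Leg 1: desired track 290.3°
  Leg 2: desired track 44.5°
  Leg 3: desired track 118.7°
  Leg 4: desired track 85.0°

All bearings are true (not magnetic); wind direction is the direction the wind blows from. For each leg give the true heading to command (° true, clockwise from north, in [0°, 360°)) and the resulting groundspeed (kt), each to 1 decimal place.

Leg 1: heading=312.5°, groundspeed=146.7 kt
Leg 2: heading=38.6°, groundspeed=93.4 kt
Leg 3: heading=96.2°, groundspeed=137.5 kt
Leg 4: heading=66.5°, groundspeed=109.6 kt

Leg 1: desired track 290.3°; wind correction +22.2° → command heading 312.5°, groundspeed 146.7 kt
Leg 2: desired track 44.5°; wind correction -5.9° → command heading 38.6°, groundspeed 93.4 kt
Leg 3: desired track 118.7°; wind correction -22.5° → command heading 96.2°, groundspeed 137.5 kt
Leg 4: desired track 85.0°; wind correction -18.5° → command heading 66.5°, groundspeed 109.6 kt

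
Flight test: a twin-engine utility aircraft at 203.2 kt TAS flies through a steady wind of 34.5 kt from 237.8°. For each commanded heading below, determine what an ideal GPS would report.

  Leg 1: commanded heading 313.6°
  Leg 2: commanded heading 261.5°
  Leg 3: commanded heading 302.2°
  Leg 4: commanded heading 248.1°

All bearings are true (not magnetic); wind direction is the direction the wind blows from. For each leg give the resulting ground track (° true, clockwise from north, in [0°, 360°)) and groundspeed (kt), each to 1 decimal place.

Leg 1: heading 313.6°; drift +9.7° → track 323.3°, groundspeed 197.6 kt
Leg 2: heading 261.5°; drift +4.6° → track 266.1°, groundspeed 172.2 kt
Leg 3: heading 302.2°; drift +9.4° → track 311.6°, groundspeed 190.8 kt
Leg 4: heading 248.1°; drift +2.1° → track 250.2°, groundspeed 169.4 kt

Leg 1: track=323.3°, groundspeed=197.6 kt
Leg 2: track=266.1°, groundspeed=172.2 kt
Leg 3: track=311.6°, groundspeed=190.8 kt
Leg 4: track=250.2°, groundspeed=169.4 kt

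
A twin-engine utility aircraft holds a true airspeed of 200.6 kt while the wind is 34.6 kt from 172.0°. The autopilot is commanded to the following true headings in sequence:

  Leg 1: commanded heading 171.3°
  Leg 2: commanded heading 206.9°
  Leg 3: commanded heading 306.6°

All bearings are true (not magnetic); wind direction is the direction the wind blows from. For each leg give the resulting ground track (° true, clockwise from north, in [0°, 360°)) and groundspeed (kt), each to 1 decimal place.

Leg 1: track=171.2°, groundspeed=166.0 kt
Leg 2: track=213.5°, groundspeed=173.4 kt
Leg 3: track=312.9°, groundspeed=226.2 kt

Leg 1: heading 171.3°; drift -0.1° → track 171.2°, groundspeed 166.0 kt
Leg 2: heading 206.9°; drift +6.6° → track 213.5°, groundspeed 173.4 kt
Leg 3: heading 306.6°; drift +6.3° → track 312.9°, groundspeed 226.2 kt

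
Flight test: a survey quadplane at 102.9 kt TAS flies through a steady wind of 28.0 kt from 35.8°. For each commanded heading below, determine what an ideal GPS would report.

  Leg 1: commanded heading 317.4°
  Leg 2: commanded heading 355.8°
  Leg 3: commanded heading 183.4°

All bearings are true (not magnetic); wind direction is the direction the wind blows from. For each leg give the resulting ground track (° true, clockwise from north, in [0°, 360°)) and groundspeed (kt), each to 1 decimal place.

Leg 1: track=301.7°, groundspeed=101.1 kt
Leg 2: track=343.3°, groundspeed=83.4 kt
Leg 3: track=190.2°, groundspeed=127.4 kt

Leg 1: heading 317.4°; drift -15.7° → track 301.7°, groundspeed 101.1 kt
Leg 2: heading 355.8°; drift -12.5° → track 343.3°, groundspeed 83.4 kt
Leg 3: heading 183.4°; drift +6.8° → track 190.2°, groundspeed 127.4 kt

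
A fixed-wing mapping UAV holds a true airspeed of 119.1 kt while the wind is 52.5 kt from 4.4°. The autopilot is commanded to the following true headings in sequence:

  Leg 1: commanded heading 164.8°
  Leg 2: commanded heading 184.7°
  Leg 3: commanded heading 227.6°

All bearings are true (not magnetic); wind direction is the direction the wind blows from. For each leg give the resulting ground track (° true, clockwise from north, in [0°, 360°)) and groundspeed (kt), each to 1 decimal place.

Leg 1: heading 164.8°; drift +6.0° → track 170.8°, groundspeed 169.5 kt
Leg 2: heading 184.7°; drift -0.1° → track 184.6°, groundspeed 171.6 kt
Leg 3: heading 227.6°; drift -12.9° → track 214.7°, groundspeed 161.4 kt

Leg 1: track=170.8°, groundspeed=169.5 kt
Leg 2: track=184.6°, groundspeed=171.6 kt
Leg 3: track=214.7°, groundspeed=161.4 kt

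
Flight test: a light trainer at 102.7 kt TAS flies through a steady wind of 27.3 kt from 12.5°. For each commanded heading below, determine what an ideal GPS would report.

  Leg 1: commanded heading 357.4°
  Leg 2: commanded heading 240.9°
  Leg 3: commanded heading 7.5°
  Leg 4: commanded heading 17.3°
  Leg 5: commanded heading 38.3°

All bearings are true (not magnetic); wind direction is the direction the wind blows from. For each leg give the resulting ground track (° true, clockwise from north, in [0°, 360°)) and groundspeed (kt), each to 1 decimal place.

Leg 1: heading 357.4°; drift -5.3° → track 352.1°, groundspeed 76.7 kt
Leg 2: heading 240.9°; drift -9.6° → track 231.3°, groundspeed 122.5 kt
Leg 3: heading 7.5°; drift -1.8° → track 5.7°, groundspeed 75.5 kt
Leg 4: heading 17.3°; drift +1.7° → track 19.0°, groundspeed 75.5 kt
Leg 5: heading 38.3°; drift +8.6° → track 46.9°, groundspeed 79.0 kt

Leg 1: track=352.1°, groundspeed=76.7 kt
Leg 2: track=231.3°, groundspeed=122.5 kt
Leg 3: track=5.7°, groundspeed=75.5 kt
Leg 4: track=19.0°, groundspeed=75.5 kt
Leg 5: track=46.9°, groundspeed=79.0 kt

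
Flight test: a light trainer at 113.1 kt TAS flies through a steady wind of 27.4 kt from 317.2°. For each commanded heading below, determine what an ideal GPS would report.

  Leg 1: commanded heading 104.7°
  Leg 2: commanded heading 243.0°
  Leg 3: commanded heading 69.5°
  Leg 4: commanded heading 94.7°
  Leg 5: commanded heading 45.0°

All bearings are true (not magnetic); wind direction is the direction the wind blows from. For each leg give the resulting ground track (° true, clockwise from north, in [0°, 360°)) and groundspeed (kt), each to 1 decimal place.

Leg 1: track=110.9°, groundspeed=137.0 kt
Leg 2: track=229.0°, groundspeed=108.9 kt
Leg 3: track=81.1°, groundspeed=126.1 kt
Leg 4: track=102.6°, groundspeed=134.6 kt
Leg 5: track=58.7°, groundspeed=115.3 kt

Leg 1: heading 104.7°; drift +6.2° → track 110.9°, groundspeed 137.0 kt
Leg 2: heading 243.0°; drift -14.0° → track 229.0°, groundspeed 108.9 kt
Leg 3: heading 69.5°; drift +11.6° → track 81.1°, groundspeed 126.1 kt
Leg 4: heading 94.7°; drift +7.9° → track 102.6°, groundspeed 134.6 kt
Leg 5: heading 45.0°; drift +13.7° → track 58.7°, groundspeed 115.3 kt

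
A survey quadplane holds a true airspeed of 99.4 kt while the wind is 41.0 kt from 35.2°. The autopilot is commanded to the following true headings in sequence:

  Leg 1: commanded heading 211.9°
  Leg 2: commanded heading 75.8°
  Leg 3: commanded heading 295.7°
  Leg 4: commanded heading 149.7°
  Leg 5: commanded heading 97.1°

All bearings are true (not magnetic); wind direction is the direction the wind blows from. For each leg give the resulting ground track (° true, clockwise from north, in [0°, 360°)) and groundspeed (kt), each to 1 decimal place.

Leg 1: track=212.9°, groundspeed=140.4 kt
Leg 2: track=97.1°, groundspeed=73.3 kt
Leg 3: track=274.8°, groundspeed=113.6 kt
Leg 4: track=167.5°, groundspeed=122.2 kt
Leg 5: track=121.4°, groundspeed=87.9 kt

Leg 1: heading 211.9°; drift +1.0° → track 212.9°, groundspeed 140.4 kt
Leg 2: heading 75.8°; drift +21.3° → track 97.1°, groundspeed 73.3 kt
Leg 3: heading 295.7°; drift -20.9° → track 274.8°, groundspeed 113.6 kt
Leg 4: heading 149.7°; drift +17.8° → track 167.5°, groundspeed 122.2 kt
Leg 5: heading 97.1°; drift +24.3° → track 121.4°, groundspeed 87.9 kt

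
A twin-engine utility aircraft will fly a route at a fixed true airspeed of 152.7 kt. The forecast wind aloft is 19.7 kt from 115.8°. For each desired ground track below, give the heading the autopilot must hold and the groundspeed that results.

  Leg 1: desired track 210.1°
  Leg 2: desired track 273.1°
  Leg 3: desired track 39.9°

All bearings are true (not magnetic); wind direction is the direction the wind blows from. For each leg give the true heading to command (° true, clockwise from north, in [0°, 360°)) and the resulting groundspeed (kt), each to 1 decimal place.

Leg 1: desired track 210.1°; wind correction -7.4° → command heading 202.7°, groundspeed 152.9 kt
Leg 2: desired track 273.1°; wind correction -2.9° → command heading 270.2°, groundspeed 170.7 kt
Leg 3: desired track 39.9°; wind correction +7.2° → command heading 47.1°, groundspeed 146.7 kt

Leg 1: heading=202.7°, groundspeed=152.9 kt
Leg 2: heading=270.2°, groundspeed=170.7 kt
Leg 3: heading=47.1°, groundspeed=146.7 kt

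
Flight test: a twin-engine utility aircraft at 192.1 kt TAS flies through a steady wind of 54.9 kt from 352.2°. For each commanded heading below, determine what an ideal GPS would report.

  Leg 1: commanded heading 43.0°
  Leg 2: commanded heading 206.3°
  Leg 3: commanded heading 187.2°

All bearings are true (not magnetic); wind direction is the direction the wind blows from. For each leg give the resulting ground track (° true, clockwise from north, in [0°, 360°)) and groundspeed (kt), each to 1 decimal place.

Leg 1: heading 43.0°; drift +15.1° → track 58.1°, groundspeed 163.0 kt
Leg 2: heading 206.3°; drift -7.4° → track 198.9°, groundspeed 239.5 kt
Leg 3: heading 187.2°; drift -3.3° → track 183.9°, groundspeed 245.5 kt

Leg 1: track=58.1°, groundspeed=163.0 kt
Leg 2: track=198.9°, groundspeed=239.5 kt
Leg 3: track=183.9°, groundspeed=245.5 kt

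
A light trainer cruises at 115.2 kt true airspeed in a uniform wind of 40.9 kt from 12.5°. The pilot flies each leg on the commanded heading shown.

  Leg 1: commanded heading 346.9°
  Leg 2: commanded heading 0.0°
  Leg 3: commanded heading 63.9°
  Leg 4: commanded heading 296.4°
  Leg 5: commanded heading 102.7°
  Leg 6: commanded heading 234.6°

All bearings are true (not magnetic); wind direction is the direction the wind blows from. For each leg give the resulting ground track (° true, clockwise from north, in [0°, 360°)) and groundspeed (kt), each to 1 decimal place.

Leg 1: heading 346.9°; drift -12.7° → track 334.2°, groundspeed 80.3 kt
Leg 2: heading 0.0°; drift -6.7° → track 353.3°, groundspeed 75.8 kt
Leg 3: heading 63.9°; drift +19.6° → track 83.5°, groundspeed 95.2 kt
Leg 4: heading 296.4°; drift -20.6° → track 275.8°, groundspeed 112.6 kt
Leg 5: heading 102.7°; drift +19.5° → track 122.2°, groundspeed 122.4 kt
Leg 6: heading 234.6°; drift -10.7° → track 223.9°, groundspeed 148.1 kt

Leg 1: track=334.2°, groundspeed=80.3 kt
Leg 2: track=353.3°, groundspeed=75.8 kt
Leg 3: track=83.5°, groundspeed=95.2 kt
Leg 4: track=275.8°, groundspeed=112.6 kt
Leg 5: track=122.2°, groundspeed=122.4 kt
Leg 6: track=223.9°, groundspeed=148.1 kt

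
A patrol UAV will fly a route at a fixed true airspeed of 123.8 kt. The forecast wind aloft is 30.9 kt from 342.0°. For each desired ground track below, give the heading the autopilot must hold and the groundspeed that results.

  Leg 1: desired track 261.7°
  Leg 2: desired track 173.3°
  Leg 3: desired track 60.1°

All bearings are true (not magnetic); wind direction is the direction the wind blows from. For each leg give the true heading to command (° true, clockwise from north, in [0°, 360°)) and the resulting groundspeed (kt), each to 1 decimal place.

Leg 1: desired track 261.7°; wind correction +14.2° → command heading 275.9°, groundspeed 114.8 kt
Leg 2: desired track 173.3°; wind correction +2.8° → command heading 176.1°, groundspeed 154.0 kt
Leg 3: desired track 60.1°; wind correction -14.1° → command heading 46.0°, groundspeed 113.7 kt

Leg 1: heading=275.9°, groundspeed=114.8 kt
Leg 2: heading=176.1°, groundspeed=154.0 kt
Leg 3: heading=46.0°, groundspeed=113.7 kt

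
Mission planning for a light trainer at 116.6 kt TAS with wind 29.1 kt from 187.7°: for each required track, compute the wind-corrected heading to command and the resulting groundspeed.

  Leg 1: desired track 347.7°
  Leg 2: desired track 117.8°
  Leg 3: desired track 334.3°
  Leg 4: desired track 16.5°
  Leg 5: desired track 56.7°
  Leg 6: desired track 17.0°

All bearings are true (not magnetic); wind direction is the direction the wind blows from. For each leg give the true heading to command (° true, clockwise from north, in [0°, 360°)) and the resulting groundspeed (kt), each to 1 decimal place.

Leg 1: desired track 347.7°; wind correction -4.9° → command heading 342.8°, groundspeed 143.5 kt
Leg 2: desired track 117.8°; wind correction +13.6° → command heading 131.4°, groundspeed 103.4 kt
Leg 3: desired track 334.3°; wind correction -7.9° → command heading 326.4°, groundspeed 139.8 kt
Leg 4: desired track 16.5°; wind correction +2.2° → command heading 18.7°, groundspeed 145.3 kt
Leg 5: desired track 56.7°; wind correction +10.9° → command heading 67.6°, groundspeed 133.6 kt
Leg 6: desired track 17.0°; wind correction +2.3° → command heading 19.3°, groundspeed 145.2 kt

Leg 1: heading=342.8°, groundspeed=143.5 kt
Leg 2: heading=131.4°, groundspeed=103.4 kt
Leg 3: heading=326.4°, groundspeed=139.8 kt
Leg 4: heading=18.7°, groundspeed=145.3 kt
Leg 5: heading=67.6°, groundspeed=133.6 kt
Leg 6: heading=19.3°, groundspeed=145.2 kt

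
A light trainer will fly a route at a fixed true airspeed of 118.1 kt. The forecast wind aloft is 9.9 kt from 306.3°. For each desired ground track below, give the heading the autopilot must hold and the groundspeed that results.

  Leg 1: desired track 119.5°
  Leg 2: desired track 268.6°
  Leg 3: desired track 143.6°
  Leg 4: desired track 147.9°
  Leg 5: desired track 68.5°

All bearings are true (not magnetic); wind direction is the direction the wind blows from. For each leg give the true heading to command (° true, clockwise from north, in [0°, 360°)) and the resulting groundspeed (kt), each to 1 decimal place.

Leg 1: heading=118.9°, groundspeed=127.9 kt
Leg 2: heading=271.5°, groundspeed=110.1 kt
Leg 3: heading=145.0°, groundspeed=127.5 kt
Leg 4: heading=149.7°, groundspeed=127.2 kt
Leg 5: heading=64.4°, groundspeed=123.1 kt

Leg 1: desired track 119.5°; wind correction -0.6° → command heading 118.9°, groundspeed 127.9 kt
Leg 2: desired track 268.6°; wind correction +2.9° → command heading 271.5°, groundspeed 110.1 kt
Leg 3: desired track 143.6°; wind correction +1.4° → command heading 145.0°, groundspeed 127.5 kt
Leg 4: desired track 147.9°; wind correction +1.8° → command heading 149.7°, groundspeed 127.2 kt
Leg 5: desired track 68.5°; wind correction -4.1° → command heading 64.4°, groundspeed 123.1 kt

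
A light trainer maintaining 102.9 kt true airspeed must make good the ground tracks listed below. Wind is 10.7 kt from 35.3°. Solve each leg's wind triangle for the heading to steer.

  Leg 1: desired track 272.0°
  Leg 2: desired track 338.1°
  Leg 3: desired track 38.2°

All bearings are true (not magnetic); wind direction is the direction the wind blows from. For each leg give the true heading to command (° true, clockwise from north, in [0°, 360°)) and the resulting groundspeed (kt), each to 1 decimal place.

Leg 1: heading=277.0°, groundspeed=108.4 kt
Leg 2: heading=343.1°, groundspeed=96.7 kt
Leg 3: heading=37.9°, groundspeed=92.2 kt

Leg 1: desired track 272.0°; wind correction +5.0° → command heading 277.0°, groundspeed 108.4 kt
Leg 2: desired track 338.1°; wind correction +5.0° → command heading 343.1°, groundspeed 96.7 kt
Leg 3: desired track 38.2°; wind correction -0.3° → command heading 37.9°, groundspeed 92.2 kt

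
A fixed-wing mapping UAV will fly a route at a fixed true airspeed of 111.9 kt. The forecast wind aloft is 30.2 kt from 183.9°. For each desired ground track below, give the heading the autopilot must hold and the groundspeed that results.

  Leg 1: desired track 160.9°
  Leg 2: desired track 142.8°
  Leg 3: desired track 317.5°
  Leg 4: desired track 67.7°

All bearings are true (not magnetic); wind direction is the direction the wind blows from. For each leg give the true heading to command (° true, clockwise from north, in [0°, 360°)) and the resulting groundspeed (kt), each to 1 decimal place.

Leg 1: heading=167.0°, groundspeed=83.5 kt
Leg 2: heading=153.0°, groundspeed=87.4 kt
Leg 3: heading=306.2°, groundspeed=130.6 kt
Leg 4: heading=81.7°, groundspeed=121.9 kt

Leg 1: desired track 160.9°; wind correction +6.1° → command heading 167.0°, groundspeed 83.5 kt
Leg 2: desired track 142.8°; wind correction +10.2° → command heading 153.0°, groundspeed 87.4 kt
Leg 3: desired track 317.5°; wind correction -11.3° → command heading 306.2°, groundspeed 130.6 kt
Leg 4: desired track 67.7°; wind correction +14.0° → command heading 81.7°, groundspeed 121.9 kt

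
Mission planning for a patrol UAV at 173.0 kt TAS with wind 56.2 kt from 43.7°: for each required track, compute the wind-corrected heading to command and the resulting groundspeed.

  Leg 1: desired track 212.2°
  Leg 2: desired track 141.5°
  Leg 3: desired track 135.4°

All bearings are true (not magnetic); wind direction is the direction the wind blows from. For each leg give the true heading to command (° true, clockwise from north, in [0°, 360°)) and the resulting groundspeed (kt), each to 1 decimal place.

Leg 1: desired track 212.2°; wind correction -3.7° → command heading 208.5°, groundspeed 227.7 kt
Leg 2: desired track 141.5°; wind correction -18.8° → command heading 122.7°, groundspeed 171.4 kt
Leg 3: desired track 135.4°; wind correction -18.9° → command heading 116.5°, groundspeed 165.3 kt

Leg 1: heading=208.5°, groundspeed=227.7 kt
Leg 2: heading=122.7°, groundspeed=171.4 kt
Leg 3: heading=116.5°, groundspeed=165.3 kt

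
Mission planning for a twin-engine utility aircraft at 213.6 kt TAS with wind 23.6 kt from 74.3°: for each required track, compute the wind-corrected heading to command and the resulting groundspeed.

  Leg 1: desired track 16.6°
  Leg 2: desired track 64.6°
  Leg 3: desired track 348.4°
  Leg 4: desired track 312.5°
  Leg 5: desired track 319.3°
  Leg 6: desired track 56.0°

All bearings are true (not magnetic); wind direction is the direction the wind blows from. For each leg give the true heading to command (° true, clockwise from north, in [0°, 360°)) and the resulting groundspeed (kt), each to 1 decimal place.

Leg 1: desired track 16.6°; wind correction +5.4° → command heading 22.0°, groundspeed 200.1 kt
Leg 2: desired track 64.6°; wind correction +1.1° → command heading 65.7°, groundspeed 190.3 kt
Leg 3: desired track 348.4°; wind correction +6.3° → command heading 354.7°, groundspeed 210.6 kt
Leg 4: desired track 312.5°; wind correction +5.4° → command heading 317.9°, groundspeed 225.1 kt
Leg 5: desired track 319.3°; wind correction +5.7° → command heading 325.0°, groundspeed 222.5 kt
Leg 6: desired track 56.0°; wind correction +2.0° → command heading 58.0°, groundspeed 191.1 kt

Leg 1: heading=22.0°, groundspeed=200.1 kt
Leg 2: heading=65.7°, groundspeed=190.3 kt
Leg 3: heading=354.7°, groundspeed=210.6 kt
Leg 4: heading=317.9°, groundspeed=225.1 kt
Leg 5: heading=325.0°, groundspeed=222.5 kt
Leg 6: heading=58.0°, groundspeed=191.1 kt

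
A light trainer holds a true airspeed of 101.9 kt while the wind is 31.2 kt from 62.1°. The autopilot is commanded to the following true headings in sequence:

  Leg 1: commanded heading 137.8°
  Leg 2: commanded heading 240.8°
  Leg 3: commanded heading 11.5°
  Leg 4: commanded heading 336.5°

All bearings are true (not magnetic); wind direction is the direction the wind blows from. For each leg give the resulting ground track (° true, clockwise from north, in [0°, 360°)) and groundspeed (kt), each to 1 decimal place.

Leg 1: heading 137.8°; drift +17.8° → track 155.6°, groundspeed 98.9 kt
Leg 2: heading 240.8°; drift +0.3° → track 241.1°, groundspeed 133.1 kt
Leg 3: heading 11.5°; drift -16.4° → track 355.1°, groundspeed 85.6 kt
Leg 4: heading 336.5°; drift -17.4° → track 319.1°, groundspeed 104.3 kt

Leg 1: track=155.6°, groundspeed=98.9 kt
Leg 2: track=241.1°, groundspeed=133.1 kt
Leg 3: track=355.1°, groundspeed=85.6 kt
Leg 4: track=319.1°, groundspeed=104.3 kt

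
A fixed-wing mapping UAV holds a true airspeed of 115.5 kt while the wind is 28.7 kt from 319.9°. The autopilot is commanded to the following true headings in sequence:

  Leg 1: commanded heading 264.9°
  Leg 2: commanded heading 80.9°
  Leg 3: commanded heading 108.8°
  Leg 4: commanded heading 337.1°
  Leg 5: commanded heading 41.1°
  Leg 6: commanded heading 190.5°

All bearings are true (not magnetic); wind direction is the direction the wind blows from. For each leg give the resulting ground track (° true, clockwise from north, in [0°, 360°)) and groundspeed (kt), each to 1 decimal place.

Leg 1: heading 264.9°; drift -13.4° → track 251.5°, groundspeed 101.8 kt
Leg 2: heading 80.9°; drift +10.7° → track 91.6°, groundspeed 132.6 kt
Leg 3: heading 108.8°; drift +6.0° → track 114.8°, groundspeed 140.9 kt
Leg 4: heading 337.1°; drift +5.5° → track 342.6°, groundspeed 88.5 kt
Leg 5: heading 41.1°; drift +14.3° → track 55.4°, groundspeed 114.7 kt
Leg 6: heading 190.5°; drift -9.4° → track 181.1°, groundspeed 135.5 kt

Leg 1: track=251.5°, groundspeed=101.8 kt
Leg 2: track=91.6°, groundspeed=132.6 kt
Leg 3: track=114.8°, groundspeed=140.9 kt
Leg 4: track=342.6°, groundspeed=88.5 kt
Leg 5: track=55.4°, groundspeed=114.7 kt
Leg 6: track=181.1°, groundspeed=135.5 kt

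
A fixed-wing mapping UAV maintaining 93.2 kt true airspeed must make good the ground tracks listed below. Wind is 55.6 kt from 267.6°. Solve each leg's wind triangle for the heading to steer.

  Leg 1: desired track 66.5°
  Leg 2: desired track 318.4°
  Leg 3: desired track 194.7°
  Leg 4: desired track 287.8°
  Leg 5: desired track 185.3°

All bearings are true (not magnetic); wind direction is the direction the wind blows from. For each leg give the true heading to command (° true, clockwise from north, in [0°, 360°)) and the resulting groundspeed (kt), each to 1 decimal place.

Leg 1: desired track 66.5°; wind correction -12.4° → command heading 54.1°, groundspeed 142.9 kt
Leg 2: desired track 318.4°; wind correction -27.5° → command heading 290.9°, groundspeed 47.5 kt
Leg 3: desired track 194.7°; wind correction +34.8° → command heading 229.5°, groundspeed 60.2 kt
Leg 4: desired track 287.8°; wind correction -11.9° → command heading 275.9°, groundspeed 39.0 kt
Leg 5: desired track 185.3°; wind correction +36.2° → command heading 221.5°, groundspeed 67.7 kt

Leg 1: heading=54.1°, groundspeed=142.9 kt
Leg 2: heading=290.9°, groundspeed=47.5 kt
Leg 3: heading=229.5°, groundspeed=60.2 kt
Leg 4: heading=275.9°, groundspeed=39.0 kt
Leg 5: heading=221.5°, groundspeed=67.7 kt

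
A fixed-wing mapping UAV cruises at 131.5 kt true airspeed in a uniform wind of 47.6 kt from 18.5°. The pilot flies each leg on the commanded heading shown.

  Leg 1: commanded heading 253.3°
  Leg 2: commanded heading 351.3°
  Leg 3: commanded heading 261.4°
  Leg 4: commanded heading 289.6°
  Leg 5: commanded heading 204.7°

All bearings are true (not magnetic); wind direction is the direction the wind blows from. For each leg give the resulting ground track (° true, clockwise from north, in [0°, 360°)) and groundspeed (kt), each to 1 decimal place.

Leg 1: heading 253.3°; drift -13.8° → track 239.5°, groundspeed 163.6 kt
Leg 2: heading 351.3°; drift -13.7° → track 337.6°, groundspeed 91.8 kt
Leg 3: heading 261.4°; drift -15.5° → track 245.9°, groundspeed 158.9 kt
Leg 4: heading 289.6°; drift -20.0° → track 269.6°, groundspeed 139.0 kt
Leg 5: heading 204.7°; drift -1.6° → track 203.1°, groundspeed 178.9 kt

Leg 1: track=239.5°, groundspeed=163.6 kt
Leg 2: track=337.6°, groundspeed=91.8 kt
Leg 3: track=245.9°, groundspeed=158.9 kt
Leg 4: track=269.6°, groundspeed=139.0 kt
Leg 5: track=203.1°, groundspeed=178.9 kt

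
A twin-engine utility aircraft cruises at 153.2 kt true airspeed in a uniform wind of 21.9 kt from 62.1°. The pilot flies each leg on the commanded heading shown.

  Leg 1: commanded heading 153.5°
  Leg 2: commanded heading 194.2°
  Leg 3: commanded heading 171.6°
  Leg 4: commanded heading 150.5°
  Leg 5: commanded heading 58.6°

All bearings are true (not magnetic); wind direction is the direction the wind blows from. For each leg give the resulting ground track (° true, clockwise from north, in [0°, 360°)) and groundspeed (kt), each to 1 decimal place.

Leg 1: track=161.6°, groundspeed=155.3 kt
Leg 2: track=199.7°, groundspeed=168.7 kt
Leg 3: track=178.9°, groundspeed=161.8 kt
Leg 4: track=158.7°, groundspeed=154.2 kt
Leg 5: track=58.0°, groundspeed=131.3 kt

Leg 1: heading 153.5°; drift +8.1° → track 161.6°, groundspeed 155.3 kt
Leg 2: heading 194.2°; drift +5.5° → track 199.7°, groundspeed 168.7 kt
Leg 3: heading 171.6°; drift +7.3° → track 178.9°, groundspeed 161.8 kt
Leg 4: heading 150.5°; drift +8.2° → track 158.7°, groundspeed 154.2 kt
Leg 5: heading 58.6°; drift -0.6° → track 58.0°, groundspeed 131.3 kt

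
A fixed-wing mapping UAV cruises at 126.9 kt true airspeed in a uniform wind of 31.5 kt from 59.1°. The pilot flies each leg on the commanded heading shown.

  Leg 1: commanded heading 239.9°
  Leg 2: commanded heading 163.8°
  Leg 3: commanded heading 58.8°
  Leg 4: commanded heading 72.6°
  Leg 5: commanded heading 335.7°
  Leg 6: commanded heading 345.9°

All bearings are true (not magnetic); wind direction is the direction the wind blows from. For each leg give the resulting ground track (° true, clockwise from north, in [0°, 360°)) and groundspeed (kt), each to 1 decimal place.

Leg 1: heading 239.9°; drift -0.2° → track 239.7°, groundspeed 158.4 kt
Leg 2: heading 163.8°; drift +12.7° → track 176.5°, groundspeed 138.3 kt
Leg 3: heading 58.8°; drift -0.1° → track 58.7°, groundspeed 95.4 kt
Leg 4: heading 72.6°; drift +4.4° → track 77.0°, groundspeed 96.6 kt
Leg 5: heading 335.7°; drift -14.2° → track 321.5°, groundspeed 127.2 kt
Leg 6: heading 345.9°; drift -14.4° → track 331.5°, groundspeed 121.6 kt

Leg 1: track=239.7°, groundspeed=158.4 kt
Leg 2: track=176.5°, groundspeed=138.3 kt
Leg 3: track=58.7°, groundspeed=95.4 kt
Leg 4: track=77.0°, groundspeed=96.6 kt
Leg 5: track=321.5°, groundspeed=127.2 kt
Leg 6: track=331.5°, groundspeed=121.6 kt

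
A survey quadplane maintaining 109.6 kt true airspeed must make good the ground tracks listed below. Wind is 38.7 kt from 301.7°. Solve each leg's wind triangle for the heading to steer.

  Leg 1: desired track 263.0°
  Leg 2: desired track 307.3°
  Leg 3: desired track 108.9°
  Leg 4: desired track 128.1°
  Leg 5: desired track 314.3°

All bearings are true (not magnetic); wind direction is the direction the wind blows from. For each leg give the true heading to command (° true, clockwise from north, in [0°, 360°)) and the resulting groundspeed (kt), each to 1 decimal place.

Leg 1: desired track 263.0°; wind correction +12.8° → command heading 275.8°, groundspeed 76.7 kt
Leg 2: desired track 307.3°; wind correction -2.0° → command heading 305.3°, groundspeed 71.0 kt
Leg 3: desired track 108.9°; wind correction -4.5° → command heading 104.4°, groundspeed 147.0 kt
Leg 4: desired track 128.1°; wind correction +2.3° → command heading 130.4°, groundspeed 148.0 kt
Leg 5: desired track 314.3°; wind correction -4.4° → command heading 309.9°, groundspeed 71.5 kt

Leg 1: heading=275.8°, groundspeed=76.7 kt
Leg 2: heading=305.3°, groundspeed=71.0 kt
Leg 3: heading=104.4°, groundspeed=147.0 kt
Leg 4: heading=130.4°, groundspeed=148.0 kt
Leg 5: heading=309.9°, groundspeed=71.5 kt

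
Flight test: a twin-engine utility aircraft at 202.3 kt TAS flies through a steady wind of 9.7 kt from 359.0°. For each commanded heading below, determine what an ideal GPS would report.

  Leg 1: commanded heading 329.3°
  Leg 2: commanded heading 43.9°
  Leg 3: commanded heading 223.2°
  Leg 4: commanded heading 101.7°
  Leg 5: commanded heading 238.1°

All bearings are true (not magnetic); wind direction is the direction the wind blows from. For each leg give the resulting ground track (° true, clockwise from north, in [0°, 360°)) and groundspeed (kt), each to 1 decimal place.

Leg 1: track=327.9°, groundspeed=193.9 kt
Leg 2: track=45.9°, groundspeed=195.5 kt
Leg 3: track=221.3°, groundspeed=209.4 kt
Leg 4: track=104.4°, groundspeed=204.7 kt
Leg 5: track=235.8°, groundspeed=207.4 kt

Leg 1: heading 329.3°; drift -1.4° → track 327.9°, groundspeed 193.9 kt
Leg 2: heading 43.9°; drift +2.0° → track 45.9°, groundspeed 195.5 kt
Leg 3: heading 223.2°; drift -1.9° → track 221.3°, groundspeed 209.4 kt
Leg 4: heading 101.7°; drift +2.7° → track 104.4°, groundspeed 204.7 kt
Leg 5: heading 238.1°; drift -2.3° → track 235.8°, groundspeed 207.4 kt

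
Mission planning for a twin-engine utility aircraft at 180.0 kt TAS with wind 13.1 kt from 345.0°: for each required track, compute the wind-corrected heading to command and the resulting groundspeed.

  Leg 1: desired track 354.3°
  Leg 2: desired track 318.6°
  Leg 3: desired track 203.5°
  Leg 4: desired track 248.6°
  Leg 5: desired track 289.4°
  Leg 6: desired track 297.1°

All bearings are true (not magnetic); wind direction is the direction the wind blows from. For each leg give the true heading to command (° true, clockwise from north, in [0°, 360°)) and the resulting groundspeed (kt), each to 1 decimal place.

Leg 1: desired track 354.3°; wind correction -0.7° → command heading 353.6°, groundspeed 167.1 kt
Leg 2: desired track 318.6°; wind correction +1.9° → command heading 320.5°, groundspeed 168.2 kt
Leg 3: desired track 203.5°; wind correction +2.6° → command heading 206.1°, groundspeed 190.1 kt
Leg 4: desired track 248.6°; wind correction +4.1° → command heading 252.7°, groundspeed 181.0 kt
Leg 5: desired track 289.4°; wind correction +3.4° → command heading 292.8°, groundspeed 172.3 kt
Leg 6: desired track 297.1°; wind correction +3.1° → command heading 300.2°, groundspeed 171.0 kt

Leg 1: heading=353.6°, groundspeed=167.1 kt
Leg 2: heading=320.5°, groundspeed=168.2 kt
Leg 3: heading=206.1°, groundspeed=190.1 kt
Leg 4: heading=252.7°, groundspeed=181.0 kt
Leg 5: heading=292.8°, groundspeed=172.3 kt
Leg 6: heading=300.2°, groundspeed=171.0 kt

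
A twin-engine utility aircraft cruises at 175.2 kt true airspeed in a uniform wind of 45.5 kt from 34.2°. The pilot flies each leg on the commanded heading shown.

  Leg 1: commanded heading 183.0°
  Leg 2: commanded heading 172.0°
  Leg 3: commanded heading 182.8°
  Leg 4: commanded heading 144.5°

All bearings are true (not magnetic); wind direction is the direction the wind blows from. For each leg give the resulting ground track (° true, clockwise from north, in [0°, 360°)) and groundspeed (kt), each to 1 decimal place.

Leg 1: track=189.3°, groundspeed=215.4 kt
Leg 2: track=180.3°, groundspeed=211.1 kt
Leg 3: track=189.1°, groundspeed=215.3 kt
Leg 4: track=157.1°, groundspeed=195.7 kt

Leg 1: heading 183.0°; drift +6.3° → track 189.3°, groundspeed 215.4 kt
Leg 2: heading 172.0°; drift +8.3° → track 180.3°, groundspeed 211.1 kt
Leg 3: heading 182.8°; drift +6.3° → track 189.1°, groundspeed 215.3 kt
Leg 4: heading 144.5°; drift +12.6° → track 157.1°, groundspeed 195.7 kt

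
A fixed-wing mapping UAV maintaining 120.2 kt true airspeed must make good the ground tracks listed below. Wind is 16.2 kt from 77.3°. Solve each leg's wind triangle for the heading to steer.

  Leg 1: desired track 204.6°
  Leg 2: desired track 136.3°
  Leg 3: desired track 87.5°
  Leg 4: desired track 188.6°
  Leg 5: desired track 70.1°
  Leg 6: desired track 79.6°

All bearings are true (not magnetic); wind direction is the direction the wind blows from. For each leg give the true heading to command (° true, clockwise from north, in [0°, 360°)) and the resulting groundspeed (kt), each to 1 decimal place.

Leg 1: desired track 204.6°; wind correction -6.2° → command heading 198.4°, groundspeed 129.3 kt
Leg 2: desired track 136.3°; wind correction -6.6° → command heading 129.7°, groundspeed 111.1 kt
Leg 3: desired track 87.5°; wind correction -1.4° → command heading 86.1°, groundspeed 104.2 kt
Leg 4: desired track 188.6°; wind correction -7.2° → command heading 181.4°, groundspeed 125.1 kt
Leg 5: desired track 70.1°; wind correction +1.0° → command heading 71.1°, groundspeed 104.1 kt
Leg 6: desired track 79.6°; wind correction -0.3° → command heading 79.3°, groundspeed 104.0 kt

Leg 1: heading=198.4°, groundspeed=129.3 kt
Leg 2: heading=129.7°, groundspeed=111.1 kt
Leg 3: heading=86.1°, groundspeed=104.2 kt
Leg 4: heading=181.4°, groundspeed=125.1 kt
Leg 5: heading=71.1°, groundspeed=104.1 kt
Leg 6: heading=79.3°, groundspeed=104.0 kt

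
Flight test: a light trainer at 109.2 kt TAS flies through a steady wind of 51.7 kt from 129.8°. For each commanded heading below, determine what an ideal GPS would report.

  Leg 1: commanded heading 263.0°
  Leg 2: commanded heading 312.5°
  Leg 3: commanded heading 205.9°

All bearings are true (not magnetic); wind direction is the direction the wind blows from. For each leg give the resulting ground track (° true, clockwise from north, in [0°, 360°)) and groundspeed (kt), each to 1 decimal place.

Leg 1: heading 263.0°; drift +14.6° → track 277.6°, groundspeed 149.4 kt
Leg 2: heading 312.5°; drift -0.9° → track 311.6°, groundspeed 160.9 kt
Leg 3: heading 205.9°; drift +27.4° → track 233.3°, groundspeed 109.0 kt

Leg 1: track=277.6°, groundspeed=149.4 kt
Leg 2: track=311.6°, groundspeed=160.9 kt
Leg 3: track=233.3°, groundspeed=109.0 kt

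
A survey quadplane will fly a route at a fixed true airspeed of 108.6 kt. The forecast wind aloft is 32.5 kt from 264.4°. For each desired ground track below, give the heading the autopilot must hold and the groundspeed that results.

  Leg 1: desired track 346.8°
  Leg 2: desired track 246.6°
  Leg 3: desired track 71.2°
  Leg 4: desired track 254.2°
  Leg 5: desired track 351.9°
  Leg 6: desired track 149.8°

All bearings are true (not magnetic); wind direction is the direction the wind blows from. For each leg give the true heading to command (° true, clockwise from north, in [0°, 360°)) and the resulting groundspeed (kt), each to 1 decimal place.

Leg 1: desired track 346.8°; wind correction -17.3° → command heading 329.5°, groundspeed 99.4 kt
Leg 2: desired track 246.6°; wind correction +5.2° → command heading 251.8°, groundspeed 77.2 kt
Leg 3: desired track 71.2°; wind correction -3.9° → command heading 67.3°, groundspeed 140.0 kt
Leg 4: desired track 254.2°; wind correction +3.0° → command heading 257.2°, groundspeed 76.5 kt
Leg 5: desired track 351.9°; wind correction -17.4° → command heading 334.5°, groundspeed 102.2 kt
Leg 6: desired track 149.8°; wind correction +15.8° → command heading 165.6°, groundspeed 118.0 kt

Leg 1: heading=329.5°, groundspeed=99.4 kt
Leg 2: heading=251.8°, groundspeed=77.2 kt
Leg 3: heading=67.3°, groundspeed=140.0 kt
Leg 4: heading=257.2°, groundspeed=76.5 kt
Leg 5: heading=334.5°, groundspeed=102.2 kt
Leg 6: heading=165.6°, groundspeed=118.0 kt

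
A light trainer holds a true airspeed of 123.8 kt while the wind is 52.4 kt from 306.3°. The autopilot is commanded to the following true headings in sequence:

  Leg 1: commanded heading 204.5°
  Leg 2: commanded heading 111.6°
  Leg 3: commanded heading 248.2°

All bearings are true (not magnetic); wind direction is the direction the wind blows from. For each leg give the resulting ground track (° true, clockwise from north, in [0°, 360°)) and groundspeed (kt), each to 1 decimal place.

Leg 1: track=183.6°, groundspeed=144.0 kt
Leg 2: track=116.0°, groundspeed=175.0 kt
Leg 3: track=223.4°, groundspeed=105.9 kt

Leg 1: heading 204.5°; drift -20.9° → track 183.6°, groundspeed 144.0 kt
Leg 2: heading 111.6°; drift +4.4° → track 116.0°, groundspeed 175.0 kt
Leg 3: heading 248.2°; drift -24.8° → track 223.4°, groundspeed 105.9 kt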